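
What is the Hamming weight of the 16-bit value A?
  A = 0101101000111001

0101101000111001
1-bits at positions (from bit 0 = LSB): 0, 3, 4, 5, 9, 11, 12, 14
Count = 8

Answer: 8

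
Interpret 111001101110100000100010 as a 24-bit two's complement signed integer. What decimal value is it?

MSB is 1, so the value is negative. Find the magnitude:
1. Invert bits:  000110010001011111011101
2. Add 1:        000110010001011111011110  = 1644510
3. Apply sign:   -1644510

Answer: -1644510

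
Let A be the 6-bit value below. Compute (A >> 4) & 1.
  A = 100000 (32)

Bit 4 is the 5th from the right.
  100000
   ^
That bit is 0.

Answer: 0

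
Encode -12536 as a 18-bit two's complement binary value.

1. Binary of +12536:  000011000011111000
2. Invert bits:     111100111100000111
3. Add 1:           111100111100001000

Answer: 111100111100001000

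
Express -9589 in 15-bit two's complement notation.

1. Binary of +9589:  010010101110101
2. Invert bits:     101101010001010
3. Add 1:           101101010001011

Answer: 101101010001011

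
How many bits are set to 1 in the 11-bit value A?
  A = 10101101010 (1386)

10101101010
1-bits at positions (from bit 0 = LSB): 1, 3, 5, 6, 8, 10
Count = 6

Answer: 6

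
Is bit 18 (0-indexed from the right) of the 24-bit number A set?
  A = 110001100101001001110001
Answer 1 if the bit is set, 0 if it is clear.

Bit 18 is the 19th from the right.
  110001100101001001110001
       ^
That bit is 1.

Answer: 1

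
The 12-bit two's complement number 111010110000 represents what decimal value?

MSB is 1, so the value is negative. Find the magnitude:
1. Invert bits:  000101001111
2. Add 1:        000101010000  = 336
3. Apply sign:   -336

Answer: -336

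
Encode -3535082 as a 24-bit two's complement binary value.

1. Binary of +3535082:  001101011111000011101010
2. Invert bits:     110010100000111100010101
3. Add 1:           110010100000111100010110

Answer: 110010100000111100010110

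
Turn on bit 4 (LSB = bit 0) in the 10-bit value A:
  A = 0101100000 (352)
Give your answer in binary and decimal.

Mask = 1 << 4 = 0000010000
Bit 4 of A is 0, so OR-ing with the mask flips it to 1.
  0101100000
| 0000010000
------------
  0101110000

Answer: 0101110000 (368)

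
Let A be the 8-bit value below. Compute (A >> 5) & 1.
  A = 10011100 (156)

Bit 5 is the 6th from the right.
  10011100
    ^
That bit is 0.

Answer: 0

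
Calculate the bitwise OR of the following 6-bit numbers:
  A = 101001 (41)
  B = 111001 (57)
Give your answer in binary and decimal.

Apply | to each column (1 where either bit is 1):
  101001
| 111001
--------
  111001

Answer: 111001 (57)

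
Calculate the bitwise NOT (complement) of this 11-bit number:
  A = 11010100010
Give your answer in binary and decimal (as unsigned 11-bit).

Flip each bit (0->1, 1->0):
  11010100010
  00101011101

Answer: 00101011101 (349)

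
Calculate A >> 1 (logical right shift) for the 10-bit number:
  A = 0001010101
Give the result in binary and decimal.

Logical shift right by 1: drop the bottom 1 bit(s), prepend 1 zero(s) on the left.
  0001010101  ->  keep [000101010], discard [1], prepend 0
= 0000101010

Answer: 0000101010 (42)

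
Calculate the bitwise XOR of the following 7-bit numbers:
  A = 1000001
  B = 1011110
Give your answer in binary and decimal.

Apply ^ to each column (1 where bits differ):
  1000001
^ 1011110
---------
  0011111

Answer: 0011111 (31)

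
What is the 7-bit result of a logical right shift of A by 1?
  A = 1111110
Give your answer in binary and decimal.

Logical shift right by 1: drop the bottom 1 bit(s), prepend 1 zero(s) on the left.
  1111110  ->  keep [111111], discard [0], prepend 0
= 0111111

Answer: 0111111 (63)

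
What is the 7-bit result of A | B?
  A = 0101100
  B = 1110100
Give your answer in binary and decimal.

Apply | to each column (1 where either bit is 1):
  0101100
| 1110100
---------
  1111100

Answer: 1111100 (124)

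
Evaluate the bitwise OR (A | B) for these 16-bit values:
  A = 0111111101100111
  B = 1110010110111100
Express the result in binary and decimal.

Apply | to each column (1 where either bit is 1):
  0111111101100111
| 1110010110111100
------------------
  1111111111111111

Answer: 1111111111111111 (65535)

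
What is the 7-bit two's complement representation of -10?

1. Binary of +10:  0001010
2. Invert bits:     1110101
3. Add 1:           1110110

Answer: 1110110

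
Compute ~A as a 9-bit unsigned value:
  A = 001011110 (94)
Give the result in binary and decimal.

Flip each bit (0->1, 1->0):
  001011110
  110100001

Answer: 110100001 (417)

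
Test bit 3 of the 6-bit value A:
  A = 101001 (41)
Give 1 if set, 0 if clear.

Bit 3 is the 4th from the right.
  101001
    ^
That bit is 1.

Answer: 1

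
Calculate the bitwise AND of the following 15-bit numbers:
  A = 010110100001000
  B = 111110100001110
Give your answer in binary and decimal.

Apply & to each column (1 only where both bits are 1):
  010110100001000
& 111110100001110
-----------------
  010110100001000

Answer: 010110100001000 (11528)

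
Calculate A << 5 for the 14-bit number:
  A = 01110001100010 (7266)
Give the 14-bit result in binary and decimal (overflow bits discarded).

Shift left by 5: drop the top 5 bit(s), append 5 zero(s) on the right.
  01110001100010  ->  discard [01110], keep [001100010], append 00000
= 00110001000000

Answer: 00110001000000 (3136)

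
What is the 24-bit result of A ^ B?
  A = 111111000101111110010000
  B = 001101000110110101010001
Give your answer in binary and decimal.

Apply ^ to each column (1 where bits differ):
  111111000101111110010000
^ 001101000110110101010001
--------------------------
  110010000011001011000001

Answer: 110010000011001011000001 (13120193)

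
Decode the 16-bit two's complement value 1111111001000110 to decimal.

MSB is 1, so the value is negative. Find the magnitude:
1. Invert bits:  0000000110111001
2. Add 1:        0000000110111010  = 442
3. Apply sign:   -442

Answer: -442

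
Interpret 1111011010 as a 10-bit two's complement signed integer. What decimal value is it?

MSB is 1, so the value is negative. Find the magnitude:
1. Invert bits:  0000100101
2. Add 1:        0000100110  = 38
3. Apply sign:   -38

Answer: -38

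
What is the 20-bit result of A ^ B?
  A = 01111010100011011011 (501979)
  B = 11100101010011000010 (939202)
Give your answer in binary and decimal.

Apply ^ to each column (1 where bits differ):
  01111010100011011011
^ 11100101010011000010
----------------------
  10011111110000011001

Answer: 10011111110000011001 (654361)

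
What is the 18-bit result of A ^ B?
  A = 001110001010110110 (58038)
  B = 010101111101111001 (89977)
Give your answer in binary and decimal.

Apply ^ to each column (1 where bits differ):
  001110001010110110
^ 010101111101111001
--------------------
  011011110111001111

Answer: 011011110111001111 (114127)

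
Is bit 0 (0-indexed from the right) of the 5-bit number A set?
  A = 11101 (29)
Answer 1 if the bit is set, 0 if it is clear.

Bit 0 is the 1st from the right.
  11101
      ^
That bit is 1.

Answer: 1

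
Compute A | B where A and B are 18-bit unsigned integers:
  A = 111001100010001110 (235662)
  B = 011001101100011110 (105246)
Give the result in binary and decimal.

Apply | to each column (1 where either bit is 1):
  111001100010001110
| 011001101100011110
--------------------
  111001101110011110

Answer: 111001101110011110 (236446)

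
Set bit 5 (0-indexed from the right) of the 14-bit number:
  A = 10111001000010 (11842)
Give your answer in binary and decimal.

Mask = 1 << 5 = 00000000100000
Bit 5 of A is 0, so OR-ing with the mask flips it to 1.
  10111001000010
| 00000000100000
----------------
  10111001100010

Answer: 10111001100010 (11874)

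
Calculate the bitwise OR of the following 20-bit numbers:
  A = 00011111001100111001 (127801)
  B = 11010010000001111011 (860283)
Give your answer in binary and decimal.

Apply | to each column (1 where either bit is 1):
  00011111001100111001
| 11010010000001111011
----------------------
  11011111001101111011

Answer: 11011111001101111011 (914299)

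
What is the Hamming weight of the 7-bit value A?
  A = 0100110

0100110
1-bits at positions (from bit 0 = LSB): 1, 2, 5
Count = 3

Answer: 3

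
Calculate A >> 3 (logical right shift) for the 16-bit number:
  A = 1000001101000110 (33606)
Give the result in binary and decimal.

Logical shift right by 3: drop the bottom 3 bit(s), prepend 3 zero(s) on the left.
  1000001101000110  ->  keep [1000001101000], discard [110], prepend 000
= 0001000001101000

Answer: 0001000001101000 (4200)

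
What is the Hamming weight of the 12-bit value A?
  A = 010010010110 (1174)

010010010110
1-bits at positions (from bit 0 = LSB): 1, 2, 4, 7, 10
Count = 5

Answer: 5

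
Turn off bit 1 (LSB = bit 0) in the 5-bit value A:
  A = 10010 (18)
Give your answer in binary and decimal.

Mask = ~(1 << 1) = 11101
Bit 1 of A is 1, so AND-ing with the mask clears it to 0.
  10010
& 11101
-------
  10000

Answer: 10000 (16)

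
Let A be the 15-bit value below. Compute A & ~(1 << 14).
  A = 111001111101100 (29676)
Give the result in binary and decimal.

Mask = ~(1 << 14) = 011111111111111
Bit 14 of A is 1, so AND-ing with the mask clears it to 0.
  111001111101100
& 011111111111111
-----------------
  011001111101100

Answer: 011001111101100 (13292)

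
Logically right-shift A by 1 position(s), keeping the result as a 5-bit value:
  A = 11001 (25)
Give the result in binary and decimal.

Logical shift right by 1: drop the bottom 1 bit(s), prepend 1 zero(s) on the left.
  11001  ->  keep [1100], discard [1], prepend 0
= 01100

Answer: 01100 (12)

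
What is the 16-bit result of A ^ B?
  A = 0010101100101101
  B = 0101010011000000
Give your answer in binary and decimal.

Apply ^ to each column (1 where bits differ):
  0010101100101101
^ 0101010011000000
------------------
  0111111111101101

Answer: 0111111111101101 (32749)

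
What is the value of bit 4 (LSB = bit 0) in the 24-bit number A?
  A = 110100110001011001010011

Bit 4 is the 5th from the right.
  110100110001011001010011
                     ^
That bit is 1.

Answer: 1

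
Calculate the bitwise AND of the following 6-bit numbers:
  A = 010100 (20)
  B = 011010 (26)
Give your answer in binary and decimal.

Apply & to each column (1 only where both bits are 1):
  010100
& 011010
--------
  010000

Answer: 010000 (16)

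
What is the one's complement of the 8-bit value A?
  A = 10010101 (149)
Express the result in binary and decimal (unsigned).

Flip each bit (0->1, 1->0):
  10010101
  01101010

Answer: 01101010 (106)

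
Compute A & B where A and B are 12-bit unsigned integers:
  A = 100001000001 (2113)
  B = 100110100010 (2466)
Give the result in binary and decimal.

Apply & to each column (1 only where both bits are 1):
  100001000001
& 100110100010
--------------
  100000000000

Answer: 100000000000 (2048)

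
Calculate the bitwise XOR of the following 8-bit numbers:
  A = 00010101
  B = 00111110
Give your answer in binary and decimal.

Apply ^ to each column (1 where bits differ):
  00010101
^ 00111110
----------
  00101011

Answer: 00101011 (43)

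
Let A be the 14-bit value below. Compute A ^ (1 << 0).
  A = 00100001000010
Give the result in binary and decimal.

Mask = 1 << 0 = 00000000000001
Bit 0 of A is 0; XOR with the mask flips it to 1.
  00100001000010
^ 00000000000001
----------------
  00100001000011

Answer: 00100001000011 (2115)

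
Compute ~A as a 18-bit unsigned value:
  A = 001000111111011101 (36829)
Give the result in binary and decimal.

Flip each bit (0->1, 1->0):
  001000111111011101
  110111000000100010

Answer: 110111000000100010 (225314)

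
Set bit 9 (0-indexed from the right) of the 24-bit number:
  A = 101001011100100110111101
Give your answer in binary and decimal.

Mask = 1 << 9 = 000000000000001000000000
Bit 9 of A is 0, so OR-ing with the mask flips it to 1.
  101001011100100110111101
| 000000000000001000000000
--------------------------
  101001011100101110111101

Answer: 101001011100101110111101 (10865597)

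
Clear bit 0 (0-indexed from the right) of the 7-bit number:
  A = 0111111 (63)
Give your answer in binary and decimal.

Mask = ~(1 << 0) = 1111110
Bit 0 of A is 1, so AND-ing with the mask clears it to 0.
  0111111
& 1111110
---------
  0111110

Answer: 0111110 (62)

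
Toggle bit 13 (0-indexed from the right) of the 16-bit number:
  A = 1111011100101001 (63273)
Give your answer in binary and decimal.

Mask = 1 << 13 = 0010000000000000
Bit 13 of A is 1; XOR with the mask flips it to 0.
  1111011100101001
^ 0010000000000000
------------------
  1101011100101001

Answer: 1101011100101001 (55081)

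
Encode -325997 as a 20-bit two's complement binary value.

1. Binary of +325997:  01001111100101101101
2. Invert bits:     10110000011010010010
3. Add 1:           10110000011010010011

Answer: 10110000011010010011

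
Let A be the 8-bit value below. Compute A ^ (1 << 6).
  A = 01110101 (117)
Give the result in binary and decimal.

Mask = 1 << 6 = 01000000
Bit 6 of A is 1; XOR with the mask flips it to 0.
  01110101
^ 01000000
----------
  00110101

Answer: 00110101 (53)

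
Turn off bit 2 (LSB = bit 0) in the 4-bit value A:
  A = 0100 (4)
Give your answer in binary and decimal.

Mask = ~(1 << 2) = 1011
Bit 2 of A is 1, so AND-ing with the mask clears it to 0.
  0100
& 1011
------
  0000

Answer: 0000 (0)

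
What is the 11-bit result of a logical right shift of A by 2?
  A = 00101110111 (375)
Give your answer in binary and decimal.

Logical shift right by 2: drop the bottom 2 bit(s), prepend 2 zero(s) on the left.
  00101110111  ->  keep [001011101], discard [11], prepend 00
= 00001011101

Answer: 00001011101 (93)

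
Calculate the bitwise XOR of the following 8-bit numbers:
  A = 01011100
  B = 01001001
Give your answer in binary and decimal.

Apply ^ to each column (1 where bits differ):
  01011100
^ 01001001
----------
  00010101

Answer: 00010101 (21)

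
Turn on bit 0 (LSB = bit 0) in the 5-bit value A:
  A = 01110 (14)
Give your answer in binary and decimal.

Mask = 1 << 0 = 00001
Bit 0 of A is 0, so OR-ing with the mask flips it to 1.
  01110
| 00001
-------
  01111

Answer: 01111 (15)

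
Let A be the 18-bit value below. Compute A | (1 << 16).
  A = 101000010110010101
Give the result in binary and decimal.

Mask = 1 << 16 = 010000000000000000
Bit 16 of A is 0, so OR-ing with the mask flips it to 1.
  101000010110010101
| 010000000000000000
--------------------
  111000010110010101

Answer: 111000010110010101 (230805)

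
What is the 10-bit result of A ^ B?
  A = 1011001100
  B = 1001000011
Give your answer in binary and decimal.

Apply ^ to each column (1 where bits differ):
  1011001100
^ 1001000011
------------
  0010001111

Answer: 0010001111 (143)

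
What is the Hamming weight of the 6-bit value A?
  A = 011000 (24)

011000
1-bits at positions (from bit 0 = LSB): 3, 4
Count = 2

Answer: 2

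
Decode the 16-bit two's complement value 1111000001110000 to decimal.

MSB is 1, so the value is negative. Find the magnitude:
1. Invert bits:  0000111110001111
2. Add 1:        0000111110010000  = 3984
3. Apply sign:   -3984

Answer: -3984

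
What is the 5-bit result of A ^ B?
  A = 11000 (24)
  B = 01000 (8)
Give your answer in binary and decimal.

Apply ^ to each column (1 where bits differ):
  11000
^ 01000
-------
  10000

Answer: 10000 (16)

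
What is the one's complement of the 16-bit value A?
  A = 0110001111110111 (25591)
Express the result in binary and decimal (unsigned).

Flip each bit (0->1, 1->0):
  0110001111110111
  1001110000001000

Answer: 1001110000001000 (39944)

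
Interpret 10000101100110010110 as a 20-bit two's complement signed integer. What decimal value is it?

MSB is 1, so the value is negative. Find the magnitude:
1. Invert bits:  01111010011001101001
2. Add 1:        01111010011001101010  = 501354
3. Apply sign:   -501354

Answer: -501354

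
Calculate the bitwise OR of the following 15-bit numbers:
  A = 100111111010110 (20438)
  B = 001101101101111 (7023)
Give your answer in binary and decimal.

Apply | to each column (1 where either bit is 1):
  100111111010110
| 001101101101111
-----------------
  101111111111111

Answer: 101111111111111 (24575)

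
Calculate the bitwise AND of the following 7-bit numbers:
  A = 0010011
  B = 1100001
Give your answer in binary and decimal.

Apply & to each column (1 only where both bits are 1):
  0010011
& 1100001
---------
  0000001

Answer: 0000001 (1)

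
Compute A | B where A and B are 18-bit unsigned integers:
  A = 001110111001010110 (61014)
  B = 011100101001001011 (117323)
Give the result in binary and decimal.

Apply | to each column (1 where either bit is 1):
  001110111001010110
| 011100101001001011
--------------------
  011110111001011111

Answer: 011110111001011111 (126559)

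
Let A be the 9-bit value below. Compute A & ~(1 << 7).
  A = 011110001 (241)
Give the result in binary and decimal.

Mask = ~(1 << 7) = 101111111
Bit 7 of A is 1, so AND-ing with the mask clears it to 0.
  011110001
& 101111111
-----------
  001110001

Answer: 001110001 (113)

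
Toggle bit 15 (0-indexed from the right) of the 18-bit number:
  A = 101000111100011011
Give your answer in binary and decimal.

Mask = 1 << 15 = 001000000000000000
Bit 15 of A is 1; XOR with the mask flips it to 0.
  101000111100011011
^ 001000000000000000
--------------------
  100000111100011011

Answer: 100000111100011011 (134939)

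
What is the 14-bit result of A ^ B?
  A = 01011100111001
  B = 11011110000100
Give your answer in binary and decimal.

Apply ^ to each column (1 where bits differ):
  01011100111001
^ 11011110000100
----------------
  10000010111101

Answer: 10000010111101 (8381)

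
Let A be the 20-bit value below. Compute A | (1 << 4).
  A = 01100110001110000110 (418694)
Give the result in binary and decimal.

Mask = 1 << 4 = 00000000000000010000
Bit 4 of A is 0, so OR-ing with the mask flips it to 1.
  01100110001110000110
| 00000000000000010000
----------------------
  01100110001110010110

Answer: 01100110001110010110 (418710)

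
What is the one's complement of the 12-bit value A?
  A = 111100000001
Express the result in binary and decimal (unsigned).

Flip each bit (0->1, 1->0):
  111100000001
  000011111110

Answer: 000011111110 (254)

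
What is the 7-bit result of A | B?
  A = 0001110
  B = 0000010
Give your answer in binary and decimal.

Apply | to each column (1 where either bit is 1):
  0001110
| 0000010
---------
  0001110

Answer: 0001110 (14)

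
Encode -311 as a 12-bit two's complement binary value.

1. Binary of +311:  000100110111
2. Invert bits:     111011001000
3. Add 1:           111011001001

Answer: 111011001001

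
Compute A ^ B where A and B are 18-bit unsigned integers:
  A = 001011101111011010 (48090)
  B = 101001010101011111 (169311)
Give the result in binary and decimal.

Apply ^ to each column (1 where bits differ):
  001011101111011010
^ 101001010101011111
--------------------
  100010111010000101

Answer: 100010111010000101 (142981)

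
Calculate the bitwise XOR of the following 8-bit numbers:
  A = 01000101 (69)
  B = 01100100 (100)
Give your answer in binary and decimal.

Apply ^ to each column (1 where bits differ):
  01000101
^ 01100100
----------
  00100001

Answer: 00100001 (33)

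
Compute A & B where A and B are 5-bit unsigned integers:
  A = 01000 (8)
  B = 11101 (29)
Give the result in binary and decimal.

Apply & to each column (1 only where both bits are 1):
  01000
& 11101
-------
  01000

Answer: 01000 (8)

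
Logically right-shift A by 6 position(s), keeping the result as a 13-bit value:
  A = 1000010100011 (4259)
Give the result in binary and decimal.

Logical shift right by 6: drop the bottom 6 bit(s), prepend 6 zero(s) on the left.
  1000010100011  ->  keep [1000010], discard [100011], prepend 000000
= 0000001000010

Answer: 0000001000010 (66)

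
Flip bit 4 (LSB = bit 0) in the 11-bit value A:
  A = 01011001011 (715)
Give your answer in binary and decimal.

Mask = 1 << 4 = 00000010000
Bit 4 of A is 0; XOR with the mask flips it to 1.
  01011001011
^ 00000010000
-------------
  01011011011

Answer: 01011011011 (731)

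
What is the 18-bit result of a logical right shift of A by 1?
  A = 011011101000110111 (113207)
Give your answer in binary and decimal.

Logical shift right by 1: drop the bottom 1 bit(s), prepend 1 zero(s) on the left.
  011011101000110111  ->  keep [01101110100011011], discard [1], prepend 0
= 001101110100011011

Answer: 001101110100011011 (56603)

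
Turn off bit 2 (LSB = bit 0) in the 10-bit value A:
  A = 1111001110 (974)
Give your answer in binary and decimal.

Mask = ~(1 << 2) = 1111111011
Bit 2 of A is 1, so AND-ing with the mask clears it to 0.
  1111001110
& 1111111011
------------
  1111001010

Answer: 1111001010 (970)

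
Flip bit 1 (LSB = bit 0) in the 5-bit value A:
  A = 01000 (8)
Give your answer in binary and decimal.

Mask = 1 << 1 = 00010
Bit 1 of A is 0; XOR with the mask flips it to 1.
  01000
^ 00010
-------
  01010

Answer: 01010 (10)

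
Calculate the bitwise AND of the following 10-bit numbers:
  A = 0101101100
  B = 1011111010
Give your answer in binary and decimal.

Apply & to each column (1 only where both bits are 1):
  0101101100
& 1011111010
------------
  0001101000

Answer: 0001101000 (104)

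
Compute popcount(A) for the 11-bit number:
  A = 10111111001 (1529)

10111111001
1-bits at positions (from bit 0 = LSB): 0, 3, 4, 5, 6, 7, 8, 10
Count = 8

Answer: 8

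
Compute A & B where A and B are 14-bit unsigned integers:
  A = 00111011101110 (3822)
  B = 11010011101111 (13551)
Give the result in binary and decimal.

Apply & to each column (1 only where both bits are 1):
  00111011101110
& 11010011101111
----------------
  00010011101110

Answer: 00010011101110 (1262)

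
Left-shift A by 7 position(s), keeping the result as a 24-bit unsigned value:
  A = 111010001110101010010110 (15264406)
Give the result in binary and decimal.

Shift left by 7: drop the top 7 bit(s), append 7 zero(s) on the right.
  111010001110101010010110  ->  discard [1110100], keep [01110101010010110], append 0000000
= 011101010100101100000000

Answer: 011101010100101100000000 (7686912)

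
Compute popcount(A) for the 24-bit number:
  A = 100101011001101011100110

100101011001101011100110
1-bits at positions (from bit 0 = LSB): 1, 2, 5, 6, 7, 9, 11, 12, 15, 16, 18, 20, 23
Count = 13

Answer: 13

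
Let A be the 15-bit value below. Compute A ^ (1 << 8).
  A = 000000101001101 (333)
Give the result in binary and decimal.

Mask = 1 << 8 = 000000100000000
Bit 8 of A is 1; XOR with the mask flips it to 0.
  000000101001101
^ 000000100000000
-----------------
  000000001001101

Answer: 000000001001101 (77)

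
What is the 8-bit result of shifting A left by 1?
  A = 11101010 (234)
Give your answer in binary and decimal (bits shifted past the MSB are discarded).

Shift left by 1: drop the top 1 bit(s), append 1 zero(s) on the right.
  11101010  ->  discard [1], keep [1101010], append 0
= 11010100

Answer: 11010100 (212)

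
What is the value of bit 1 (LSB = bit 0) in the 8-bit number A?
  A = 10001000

Bit 1 is the 2nd from the right.
  10001000
        ^
That bit is 0.

Answer: 0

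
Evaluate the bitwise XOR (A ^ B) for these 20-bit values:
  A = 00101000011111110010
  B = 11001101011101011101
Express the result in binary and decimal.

Apply ^ to each column (1 where bits differ):
  00101000011111110010
^ 11001101011101011101
----------------------
  11100101000010101111

Answer: 11100101000010101111 (938159)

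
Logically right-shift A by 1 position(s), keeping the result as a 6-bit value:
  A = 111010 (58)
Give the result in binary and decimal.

Logical shift right by 1: drop the bottom 1 bit(s), prepend 1 zero(s) on the left.
  111010  ->  keep [11101], discard [0], prepend 0
= 011101

Answer: 011101 (29)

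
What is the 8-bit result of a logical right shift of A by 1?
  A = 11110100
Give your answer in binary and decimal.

Logical shift right by 1: drop the bottom 1 bit(s), prepend 1 zero(s) on the left.
  11110100  ->  keep [1111010], discard [0], prepend 0
= 01111010

Answer: 01111010 (122)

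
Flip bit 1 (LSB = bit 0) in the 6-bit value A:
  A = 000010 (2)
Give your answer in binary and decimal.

Mask = 1 << 1 = 000010
Bit 1 of A is 1; XOR with the mask flips it to 0.
  000010
^ 000010
--------
  000000

Answer: 000000 (0)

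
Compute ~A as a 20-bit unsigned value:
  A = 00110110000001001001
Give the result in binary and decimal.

Flip each bit (0->1, 1->0):
  00110110000001001001
  11001001111110110110

Answer: 11001001111110110110 (827318)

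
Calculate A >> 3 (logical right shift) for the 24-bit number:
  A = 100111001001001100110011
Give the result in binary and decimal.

Logical shift right by 3: drop the bottom 3 bit(s), prepend 3 zero(s) on the left.
  100111001001001100110011  ->  keep [100111001001001100110], discard [011], prepend 000
= 000100111001001001100110

Answer: 000100111001001001100110 (1282662)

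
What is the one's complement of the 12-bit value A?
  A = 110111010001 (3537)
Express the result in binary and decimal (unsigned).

Flip each bit (0->1, 1->0):
  110111010001
  001000101110

Answer: 001000101110 (558)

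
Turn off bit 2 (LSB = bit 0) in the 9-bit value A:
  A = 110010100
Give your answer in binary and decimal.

Mask = ~(1 << 2) = 111111011
Bit 2 of A is 1, so AND-ing with the mask clears it to 0.
  110010100
& 111111011
-----------
  110010000

Answer: 110010000 (400)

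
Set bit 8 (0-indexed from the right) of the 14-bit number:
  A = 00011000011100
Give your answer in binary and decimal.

Mask = 1 << 8 = 00000100000000
Bit 8 of A is 0, so OR-ing with the mask flips it to 1.
  00011000011100
| 00000100000000
----------------
  00011100011100

Answer: 00011100011100 (1820)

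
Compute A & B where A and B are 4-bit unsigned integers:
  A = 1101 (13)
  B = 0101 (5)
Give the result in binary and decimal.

Apply & to each column (1 only where both bits are 1):
  1101
& 0101
------
  0101

Answer: 0101 (5)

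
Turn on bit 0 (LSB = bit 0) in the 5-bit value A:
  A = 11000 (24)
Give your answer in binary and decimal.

Mask = 1 << 0 = 00001
Bit 0 of A is 0, so OR-ing with the mask flips it to 1.
  11000
| 00001
-------
  11001

Answer: 11001 (25)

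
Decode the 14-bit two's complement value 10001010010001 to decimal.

MSB is 1, so the value is negative. Find the magnitude:
1. Invert bits:  01110101101110
2. Add 1:        01110101101111  = 7535
3. Apply sign:   -7535

Answer: -7535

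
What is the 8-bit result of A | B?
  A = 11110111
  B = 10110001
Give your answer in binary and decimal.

Apply | to each column (1 where either bit is 1):
  11110111
| 10110001
----------
  11110111

Answer: 11110111 (247)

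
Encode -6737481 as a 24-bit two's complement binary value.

1. Binary of +6737481:  011001101100111001001001
2. Invert bits:     100110010011000110110110
3. Add 1:           100110010011000110110111

Answer: 100110010011000110110111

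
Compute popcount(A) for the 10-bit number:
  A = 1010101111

1010101111
1-bits at positions (from bit 0 = LSB): 0, 1, 2, 3, 5, 7, 9
Count = 7

Answer: 7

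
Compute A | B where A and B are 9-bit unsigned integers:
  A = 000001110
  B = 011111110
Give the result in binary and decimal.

Apply | to each column (1 where either bit is 1):
  000001110
| 011111110
-----------
  011111110

Answer: 011111110 (254)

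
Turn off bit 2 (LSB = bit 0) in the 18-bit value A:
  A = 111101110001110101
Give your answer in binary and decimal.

Mask = ~(1 << 2) = 111111111111111011
Bit 2 of A is 1, so AND-ing with the mask clears it to 0.
  111101110001110101
& 111111111111111011
--------------------
  111101110001110001

Answer: 111101110001110001 (253041)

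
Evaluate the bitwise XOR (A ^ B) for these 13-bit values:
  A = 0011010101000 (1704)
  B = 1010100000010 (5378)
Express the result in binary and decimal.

Apply ^ to each column (1 where bits differ):
  0011010101000
^ 1010100000010
---------------
  1001110101010

Answer: 1001110101010 (5034)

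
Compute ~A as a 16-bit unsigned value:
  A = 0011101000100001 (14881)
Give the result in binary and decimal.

Flip each bit (0->1, 1->0):
  0011101000100001
  1100010111011110

Answer: 1100010111011110 (50654)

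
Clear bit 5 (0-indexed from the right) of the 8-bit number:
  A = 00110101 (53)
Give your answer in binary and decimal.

Mask = ~(1 << 5) = 11011111
Bit 5 of A is 1, so AND-ing with the mask clears it to 0.
  00110101
& 11011111
----------
  00010101

Answer: 00010101 (21)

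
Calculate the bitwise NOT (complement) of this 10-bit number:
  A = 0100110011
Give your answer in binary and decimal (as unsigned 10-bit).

Flip each bit (0->1, 1->0):
  0100110011
  1011001100

Answer: 1011001100 (716)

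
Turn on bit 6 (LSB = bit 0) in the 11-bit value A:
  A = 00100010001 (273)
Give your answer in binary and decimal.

Mask = 1 << 6 = 00001000000
Bit 6 of A is 0, so OR-ing with the mask flips it to 1.
  00100010001
| 00001000000
-------------
  00101010001

Answer: 00101010001 (337)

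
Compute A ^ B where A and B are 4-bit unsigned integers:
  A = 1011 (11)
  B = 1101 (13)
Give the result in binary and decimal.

Apply ^ to each column (1 where bits differ):
  1011
^ 1101
------
  0110

Answer: 0110 (6)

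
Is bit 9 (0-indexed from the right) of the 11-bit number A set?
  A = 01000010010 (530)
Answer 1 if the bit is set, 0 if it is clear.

Bit 9 is the 10th from the right.
  01000010010
   ^
That bit is 1.

Answer: 1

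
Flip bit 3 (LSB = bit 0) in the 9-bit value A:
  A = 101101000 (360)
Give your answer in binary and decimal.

Mask = 1 << 3 = 000001000
Bit 3 of A is 1; XOR with the mask flips it to 0.
  101101000
^ 000001000
-----------
  101100000

Answer: 101100000 (352)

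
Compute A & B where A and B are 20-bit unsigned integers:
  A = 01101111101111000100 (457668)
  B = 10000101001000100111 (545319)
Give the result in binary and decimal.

Apply & to each column (1 only where both bits are 1):
  01101111101111000100
& 10000101001000100111
----------------------
  00000101001000000100

Answer: 00000101001000000100 (20996)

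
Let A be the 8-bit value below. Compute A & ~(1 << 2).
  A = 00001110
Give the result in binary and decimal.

Mask = ~(1 << 2) = 11111011
Bit 2 of A is 1, so AND-ing with the mask clears it to 0.
  00001110
& 11111011
----------
  00001010

Answer: 00001010 (10)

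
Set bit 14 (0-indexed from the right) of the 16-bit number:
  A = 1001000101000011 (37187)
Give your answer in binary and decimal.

Mask = 1 << 14 = 0100000000000000
Bit 14 of A is 0, so OR-ing with the mask flips it to 1.
  1001000101000011
| 0100000000000000
------------------
  1101000101000011

Answer: 1101000101000011 (53571)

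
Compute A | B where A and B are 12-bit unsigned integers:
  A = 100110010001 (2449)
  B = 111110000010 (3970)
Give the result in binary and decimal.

Apply | to each column (1 where either bit is 1):
  100110010001
| 111110000010
--------------
  111110010011

Answer: 111110010011 (3987)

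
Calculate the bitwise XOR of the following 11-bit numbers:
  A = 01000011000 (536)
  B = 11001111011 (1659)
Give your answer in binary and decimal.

Apply ^ to each column (1 where bits differ):
  01000011000
^ 11001111011
-------------
  10001100011

Answer: 10001100011 (1123)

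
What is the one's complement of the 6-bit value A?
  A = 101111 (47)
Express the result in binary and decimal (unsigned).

Flip each bit (0->1, 1->0):
  101111
  010000

Answer: 010000 (16)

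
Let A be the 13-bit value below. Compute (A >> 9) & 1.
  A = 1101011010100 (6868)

Bit 9 is the 10th from the right.
  1101011010100
     ^
That bit is 1.

Answer: 1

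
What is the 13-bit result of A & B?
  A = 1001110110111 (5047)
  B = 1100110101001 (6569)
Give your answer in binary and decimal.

Apply & to each column (1 only where both bits are 1):
  1001110110111
& 1100110101001
---------------
  1000110100001

Answer: 1000110100001 (4513)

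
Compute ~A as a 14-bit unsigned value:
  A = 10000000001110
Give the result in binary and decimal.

Flip each bit (0->1, 1->0):
  10000000001110
  01111111110001

Answer: 01111111110001 (8177)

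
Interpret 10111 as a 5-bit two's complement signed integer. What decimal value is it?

MSB is 1, so the value is negative. Find the magnitude:
1. Invert bits:  01000
2. Add 1:        01001  = 9
3. Apply sign:   -9

Answer: -9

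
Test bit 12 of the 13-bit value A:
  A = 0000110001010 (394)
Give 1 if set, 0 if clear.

Bit 12 is the 13th from the right.
  0000110001010
  ^
That bit is 0.

Answer: 0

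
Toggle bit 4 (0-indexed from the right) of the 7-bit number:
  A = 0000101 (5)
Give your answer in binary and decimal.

Mask = 1 << 4 = 0010000
Bit 4 of A is 0; XOR with the mask flips it to 1.
  0000101
^ 0010000
---------
  0010101

Answer: 0010101 (21)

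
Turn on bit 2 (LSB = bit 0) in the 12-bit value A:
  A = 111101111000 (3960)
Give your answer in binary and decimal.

Mask = 1 << 2 = 000000000100
Bit 2 of A is 0, so OR-ing with the mask flips it to 1.
  111101111000
| 000000000100
--------------
  111101111100

Answer: 111101111100 (3964)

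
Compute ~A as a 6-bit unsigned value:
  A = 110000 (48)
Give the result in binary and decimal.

Flip each bit (0->1, 1->0):
  110000
  001111

Answer: 001111 (15)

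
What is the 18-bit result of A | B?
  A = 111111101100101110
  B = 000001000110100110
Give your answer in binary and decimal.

Apply | to each column (1 where either bit is 1):
  111111101100101110
| 000001000110100110
--------------------
  111111101110101110

Answer: 111111101110101110 (261038)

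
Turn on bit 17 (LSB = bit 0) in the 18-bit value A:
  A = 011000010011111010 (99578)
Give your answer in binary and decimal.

Mask = 1 << 17 = 100000000000000000
Bit 17 of A is 0, so OR-ing with the mask flips it to 1.
  011000010011111010
| 100000000000000000
--------------------
  111000010011111010

Answer: 111000010011111010 (230650)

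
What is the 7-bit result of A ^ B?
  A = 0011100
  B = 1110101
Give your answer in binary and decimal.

Apply ^ to each column (1 where bits differ):
  0011100
^ 1110101
---------
  1101001

Answer: 1101001 (105)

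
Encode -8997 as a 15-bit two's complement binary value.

1. Binary of +8997:  010001100100101
2. Invert bits:     101110011011010
3. Add 1:           101110011011011

Answer: 101110011011011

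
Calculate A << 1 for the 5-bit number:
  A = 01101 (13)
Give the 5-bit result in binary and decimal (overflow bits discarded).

Shift left by 1: drop the top 1 bit(s), append 1 zero(s) on the right.
  01101  ->  discard [0], keep [1101], append 0
= 11010

Answer: 11010 (26)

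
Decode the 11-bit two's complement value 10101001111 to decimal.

MSB is 1, so the value is negative. Find the magnitude:
1. Invert bits:  01010110000
2. Add 1:        01010110001  = 689
3. Apply sign:   -689

Answer: -689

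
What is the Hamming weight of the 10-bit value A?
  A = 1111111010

1111111010
1-bits at positions (from bit 0 = LSB): 1, 3, 4, 5, 6, 7, 8, 9
Count = 8

Answer: 8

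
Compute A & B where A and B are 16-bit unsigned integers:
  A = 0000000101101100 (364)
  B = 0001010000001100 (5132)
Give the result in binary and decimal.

Apply & to each column (1 only where both bits are 1):
  0000000101101100
& 0001010000001100
------------------
  0000000000001100

Answer: 0000000000001100 (12)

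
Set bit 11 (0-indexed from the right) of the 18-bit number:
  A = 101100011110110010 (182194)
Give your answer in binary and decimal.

Mask = 1 << 11 = 000000100000000000
Bit 11 of A is 0, so OR-ing with the mask flips it to 1.
  101100011110110010
| 000000100000000000
--------------------
  101100111110110010

Answer: 101100111110110010 (184242)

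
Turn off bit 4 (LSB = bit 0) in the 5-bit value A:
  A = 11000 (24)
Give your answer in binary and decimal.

Mask = ~(1 << 4) = 01111
Bit 4 of A is 1, so AND-ing with the mask clears it to 0.
  11000
& 01111
-------
  01000

Answer: 01000 (8)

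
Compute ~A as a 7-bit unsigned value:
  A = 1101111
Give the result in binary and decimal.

Flip each bit (0->1, 1->0):
  1101111
  0010000

Answer: 0010000 (16)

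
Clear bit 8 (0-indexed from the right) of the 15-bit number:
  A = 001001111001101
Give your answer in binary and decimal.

Mask = ~(1 << 8) = 111111011111111
Bit 8 of A is 1, so AND-ing with the mask clears it to 0.
  001001111001101
& 111111011111111
-----------------
  001001011001101

Answer: 001001011001101 (4813)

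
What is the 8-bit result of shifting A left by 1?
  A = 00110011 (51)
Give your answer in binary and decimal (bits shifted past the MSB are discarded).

Shift left by 1: drop the top 1 bit(s), append 1 zero(s) on the right.
  00110011  ->  discard [0], keep [0110011], append 0
= 01100110

Answer: 01100110 (102)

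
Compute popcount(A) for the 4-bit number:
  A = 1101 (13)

1101
1-bits at positions (from bit 0 = LSB): 0, 2, 3
Count = 3

Answer: 3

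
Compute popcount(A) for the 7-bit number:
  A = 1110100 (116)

1110100
1-bits at positions (from bit 0 = LSB): 2, 4, 5, 6
Count = 4

Answer: 4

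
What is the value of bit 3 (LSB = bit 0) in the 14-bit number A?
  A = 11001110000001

Bit 3 is the 4th from the right.
  11001110000001
            ^
That bit is 0.

Answer: 0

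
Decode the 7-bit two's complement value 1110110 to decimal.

MSB is 1, so the value is negative. Find the magnitude:
1. Invert bits:  0001001
2. Add 1:        0001010  = 10
3. Apply sign:   -10

Answer: -10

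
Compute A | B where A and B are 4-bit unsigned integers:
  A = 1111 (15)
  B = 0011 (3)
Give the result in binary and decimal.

Apply | to each column (1 where either bit is 1):
  1111
| 0011
------
  1111

Answer: 1111 (15)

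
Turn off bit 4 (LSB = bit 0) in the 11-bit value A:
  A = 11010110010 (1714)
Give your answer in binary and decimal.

Mask = ~(1 << 4) = 11111101111
Bit 4 of A is 1, so AND-ing with the mask clears it to 0.
  11010110010
& 11111101111
-------------
  11010100010

Answer: 11010100010 (1698)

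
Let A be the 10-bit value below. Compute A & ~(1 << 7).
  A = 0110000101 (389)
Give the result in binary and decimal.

Mask = ~(1 << 7) = 1101111111
Bit 7 of A is 1, so AND-ing with the mask clears it to 0.
  0110000101
& 1101111111
------------
  0100000101

Answer: 0100000101 (261)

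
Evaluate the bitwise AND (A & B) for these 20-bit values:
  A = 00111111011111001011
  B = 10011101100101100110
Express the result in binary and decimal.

Apply & to each column (1 only where both bits are 1):
  00111111011111001011
& 10011101100101100110
----------------------
  00011101000101000010

Answer: 00011101000101000010 (119106)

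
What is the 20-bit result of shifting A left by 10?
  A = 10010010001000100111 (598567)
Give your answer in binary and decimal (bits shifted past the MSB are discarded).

Shift left by 10: drop the top 10 bit(s), append 10 zero(s) on the right.
  10010010001000100111  ->  discard [1001001000], keep [1000100111], append 0000000000
= 10001001110000000000

Answer: 10001001110000000000 (564224)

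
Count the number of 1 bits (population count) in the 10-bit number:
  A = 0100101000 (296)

0100101000
1-bits at positions (from bit 0 = LSB): 3, 5, 8
Count = 3

Answer: 3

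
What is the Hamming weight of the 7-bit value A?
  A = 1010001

1010001
1-bits at positions (from bit 0 = LSB): 0, 4, 6
Count = 3

Answer: 3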